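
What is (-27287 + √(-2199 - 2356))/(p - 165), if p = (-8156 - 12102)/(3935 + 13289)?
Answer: 234995644/1431109 - 8612*I*√4555/1431109 ≈ 164.21 - 0.40614*I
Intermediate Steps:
p = -10129/8612 (p = -20258/17224 = -20258*1/17224 = -10129/8612 ≈ -1.1761)
(-27287 + √(-2199 - 2356))/(p - 165) = (-27287 + √(-2199 - 2356))/(-10129/8612 - 165) = (-27287 + √(-4555))/(-1431109/8612) = (-27287 + I*√4555)*(-8612/1431109) = 234995644/1431109 - 8612*I*√4555/1431109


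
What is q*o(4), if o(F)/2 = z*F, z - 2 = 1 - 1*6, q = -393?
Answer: 9432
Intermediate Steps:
z = -3 (z = 2 + (1 - 1*6) = 2 + (1 - 6) = 2 - 5 = -3)
o(F) = -6*F (o(F) = 2*(-3*F) = -6*F)
q*o(4) = -(-2358)*4 = -393*(-24) = 9432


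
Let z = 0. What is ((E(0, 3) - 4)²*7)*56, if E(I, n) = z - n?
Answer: 19208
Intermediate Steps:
E(I, n) = -n (E(I, n) = 0 - n = -n)
((E(0, 3) - 4)²*7)*56 = ((-1*3 - 4)²*7)*56 = ((-3 - 4)²*7)*56 = ((-7)²*7)*56 = (49*7)*56 = 343*56 = 19208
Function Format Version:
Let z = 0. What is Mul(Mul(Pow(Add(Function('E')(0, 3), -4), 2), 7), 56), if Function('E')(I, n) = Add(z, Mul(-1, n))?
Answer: 19208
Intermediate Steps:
Function('E')(I, n) = Mul(-1, n) (Function('E')(I, n) = Add(0, Mul(-1, n)) = Mul(-1, n))
Mul(Mul(Pow(Add(Function('E')(0, 3), -4), 2), 7), 56) = Mul(Mul(Pow(Add(Mul(-1, 3), -4), 2), 7), 56) = Mul(Mul(Pow(Add(-3, -4), 2), 7), 56) = Mul(Mul(Pow(-7, 2), 7), 56) = Mul(Mul(49, 7), 56) = Mul(343, 56) = 19208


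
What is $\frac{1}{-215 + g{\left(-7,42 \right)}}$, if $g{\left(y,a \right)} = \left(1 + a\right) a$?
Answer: $\frac{1}{1591} \approx 0.00062854$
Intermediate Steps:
$g{\left(y,a \right)} = a \left(1 + a\right)$
$\frac{1}{-215 + g{\left(-7,42 \right)}} = \frac{1}{-215 + 42 \left(1 + 42\right)} = \frac{1}{-215 + 42 \cdot 43} = \frac{1}{-215 + 1806} = \frac{1}{1591}$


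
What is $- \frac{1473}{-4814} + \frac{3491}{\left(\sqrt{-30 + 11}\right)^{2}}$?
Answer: $- \frac{16777687}{91466} \approx -183.43$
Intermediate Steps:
$- \frac{1473}{-4814} + \frac{3491}{\left(\sqrt{-30 + 11}\right)^{2}} = \left(-1473\right) \left(- \frac{1}{4814}\right) + \frac{3491}{\left(\sqrt{-19}\right)^{2}} = \frac{1473}{4814} + \frac{3491}{\left(i \sqrt{19}\right)^{2}} = \frac{1473}{4814} + \frac{3491}{-19} = \frac{1473}{4814} + 3491 \left(- \frac{1}{19}\right) = \frac{1473}{4814} - \frac{3491}{19} = - \frac{16777687}{91466}$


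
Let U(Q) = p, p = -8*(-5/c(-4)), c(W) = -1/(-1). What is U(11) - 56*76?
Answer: -4216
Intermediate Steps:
c(W) = 1 (c(W) = -1*(-1) = 1)
p = 40 (p = -8/(1/(-5)) = -8/(1*(-1/5)) = -8/(-1/5) = -8*(-5) = 40)
U(Q) = 40
U(11) - 56*76 = 40 - 56*76 = 40 - 4256 = -4216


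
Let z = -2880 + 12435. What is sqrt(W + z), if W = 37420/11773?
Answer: sqrt(1324797265255)/11773 ≈ 97.766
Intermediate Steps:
z = 9555
W = 37420/11773 (W = 37420*(1/11773) = 37420/11773 ≈ 3.1785)
sqrt(W + z) = sqrt(37420/11773 + 9555) = sqrt(112528435/11773) = sqrt(1324797265255)/11773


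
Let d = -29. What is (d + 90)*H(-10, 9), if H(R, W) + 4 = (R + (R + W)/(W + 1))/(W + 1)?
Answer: -30561/100 ≈ -305.61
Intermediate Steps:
H(R, W) = -4 + (R + (R + W)/(1 + W))/(1 + W) (H(R, W) = -4 + (R + (R + W)/(W + 1))/(W + 1) = -4 + (R + (R + W)/(1 + W))/(1 + W))
(d + 90)*H(-10, 9) = (-29 + 90)*((9 - 4*(1 + 9)² + 2*(-10) - 10*9)/(1 + 9)²) = 61*((9 - 4*10² - 20 - 90)/10²) = 61*((9 - 4*100 - 20 - 90)/100) = 61*((9 - 400 - 20 - 90)/100) = 61*((1/100)*(-501)) = 61*(-501/100) = -30561/100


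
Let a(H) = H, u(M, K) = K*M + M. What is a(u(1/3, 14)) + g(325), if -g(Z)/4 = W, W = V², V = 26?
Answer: -2699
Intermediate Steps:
W = 676 (W = 26² = 676)
u(M, K) = M + K*M
g(Z) = -2704 (g(Z) = -4*676 = -2704)
a(u(1/3, 14)) + g(325) = (1 + 14)/3 - 2704 = (⅓)*15 - 2704 = 5 - 2704 = -2699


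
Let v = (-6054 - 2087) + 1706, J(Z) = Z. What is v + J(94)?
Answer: -6341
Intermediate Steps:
v = -6435 (v = -8141 + 1706 = -6435)
v + J(94) = -6435 + 94 = -6341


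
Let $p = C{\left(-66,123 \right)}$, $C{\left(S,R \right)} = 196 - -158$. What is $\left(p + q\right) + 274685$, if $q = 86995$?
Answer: $362034$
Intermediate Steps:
$C{\left(S,R \right)} = 354$ ($C{\left(S,R \right)} = 196 + 158 = 354$)
$p = 354$
$\left(p + q\right) + 274685 = \left(354 + 86995\right) + 274685 = 87349 + 274685 = 362034$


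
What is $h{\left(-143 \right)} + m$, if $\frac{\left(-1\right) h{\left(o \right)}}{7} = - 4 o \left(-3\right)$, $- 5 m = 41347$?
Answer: $\frac{18713}{5} \approx 3742.6$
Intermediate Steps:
$m = - \frac{41347}{5}$ ($m = \left(- \frac{1}{5}\right) 41347 = - \frac{41347}{5} \approx -8269.4$)
$h{\left(o \right)} = - 84 o$ ($h{\left(o \right)} = - 7 - 4 o \left(-3\right) = - 7 \cdot 12 o = - 84 o$)
$h{\left(-143 \right)} + m = \left(-84\right) \left(-143\right) - \frac{41347}{5} = 12012 - \frac{41347}{5} = \frac{18713}{5}$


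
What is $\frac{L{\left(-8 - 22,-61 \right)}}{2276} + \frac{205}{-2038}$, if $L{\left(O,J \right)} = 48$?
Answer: $- \frac{92189}{1159622} \approx -0.079499$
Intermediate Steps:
$\frac{L{\left(-8 - 22,-61 \right)}}{2276} + \frac{205}{-2038} = \frac{48}{2276} + \frac{205}{-2038} = 48 \cdot \frac{1}{2276} + 205 \left(- \frac{1}{2038}\right) = \frac{12}{569} - \frac{205}{2038} = - \frac{92189}{1159622}$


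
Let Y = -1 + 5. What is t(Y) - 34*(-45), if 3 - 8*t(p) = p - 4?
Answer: 12243/8 ≈ 1530.4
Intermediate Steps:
Y = 4
t(p) = 7/8 - p/8 (t(p) = 3/8 - (p - 4)/8 = 3/8 - (-4 + p)/8 = 3/8 + (½ - p/8) = 7/8 - p/8)
t(Y) - 34*(-45) = (7/8 - ⅛*4) - 34*(-45) = (7/8 - ½) + 1530 = 3/8 + 1530 = 12243/8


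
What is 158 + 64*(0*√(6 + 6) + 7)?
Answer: 606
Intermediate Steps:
158 + 64*(0*√(6 + 6) + 7) = 158 + 64*(0*√12 + 7) = 158 + 64*(0*(2*√3) + 7) = 158 + 64*(0 + 7) = 158 + 64*7 = 158 + 448 = 606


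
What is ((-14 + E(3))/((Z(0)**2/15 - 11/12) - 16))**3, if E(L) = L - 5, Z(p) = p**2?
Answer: 7077888/8365427 ≈ 0.84609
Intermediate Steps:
E(L) = -5 + L
((-14 + E(3))/((Z(0)**2/15 - 11/12) - 16))**3 = ((-14 + (-5 + 3))/(((0**2)**2/15 - 11/12) - 16))**3 = ((-14 - 2)/((0**2*(1/15) - 11*1/12) - 16))**3 = (-16/((0*(1/15) - 11/12) - 16))**3 = (-16/((0 - 11/12) - 16))**3 = (-16/(-11/12 - 16))**3 = (-16/(-203/12))**3 = (-16*(-12/203))**3 = (192/203)**3 = 7077888/8365427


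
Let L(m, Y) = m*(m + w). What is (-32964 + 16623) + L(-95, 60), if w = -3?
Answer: -7031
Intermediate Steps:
L(m, Y) = m*(-3 + m) (L(m, Y) = m*(m - 3) = m*(-3 + m))
(-32964 + 16623) + L(-95, 60) = (-32964 + 16623) - 95*(-3 - 95) = -16341 - 95*(-98) = -16341 + 9310 = -7031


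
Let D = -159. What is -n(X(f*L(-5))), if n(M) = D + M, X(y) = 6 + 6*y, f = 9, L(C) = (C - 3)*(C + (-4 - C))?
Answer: -1575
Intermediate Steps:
L(C) = 12 - 4*C (L(C) = (-3 + C)*(-4) = 12 - 4*C)
n(M) = -159 + M
-n(X(f*L(-5))) = -(-159 + (6 + 6*(9*(12 - 4*(-5))))) = -(-159 + (6 + 6*(9*(12 + 20)))) = -(-159 + (6 + 6*(9*32))) = -(-159 + (6 + 6*288)) = -(-159 + (6 + 1728)) = -(-159 + 1734) = -1*1575 = -1575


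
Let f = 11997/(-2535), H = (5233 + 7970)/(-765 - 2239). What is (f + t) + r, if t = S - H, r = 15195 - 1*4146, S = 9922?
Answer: 53231510519/2538380 ≈ 20971.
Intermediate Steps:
H = -13203/3004 (H = 13203/(-3004) = 13203*(-1/3004) = -13203/3004 ≈ -4.3951)
r = 11049 (r = 15195 - 4146 = 11049)
t = 29818891/3004 (t = 9922 - 1*(-13203/3004) = 9922 + 13203/3004 = 29818891/3004 ≈ 9926.4)
f = -3999/845 (f = 11997*(-1/2535) = -3999/845 ≈ -4.7325)
(f + t) + r = (-3999/845 + 29818891/3004) + 11049 = 25184949899/2538380 + 11049 = 53231510519/2538380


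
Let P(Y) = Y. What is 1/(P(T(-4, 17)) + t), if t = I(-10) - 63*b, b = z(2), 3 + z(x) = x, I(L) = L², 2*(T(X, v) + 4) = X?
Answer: 1/157 ≈ 0.0063694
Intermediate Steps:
T(X, v) = -4 + X/2
z(x) = -3 + x
b = -1 (b = -3 + 2 = -1)
t = 163 (t = (-10)² - 63*(-1) = 100 + 63 = 163)
1/(P(T(-4, 17)) + t) = 1/((-4 + (½)*(-4)) + 163) = 1/((-4 - 2) + 163) = 1/(-6 + 163) = 1/157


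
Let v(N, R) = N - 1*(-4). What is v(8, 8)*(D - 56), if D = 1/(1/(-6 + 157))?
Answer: 1140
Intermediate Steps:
v(N, R) = 4 + N (v(N, R) = N + 4 = 4 + N)
D = 151 (D = 1/(1/151) = 151)
v(8, 8)*(D - 56) = (4 + 8)*(151 - 56) = 12*95 = 1140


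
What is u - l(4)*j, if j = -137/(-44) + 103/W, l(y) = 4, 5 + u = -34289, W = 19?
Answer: -7174581/209 ≈ -34328.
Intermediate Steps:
u = -34294 (u = -5 - 34289 = -34294)
j = 7135/836 (j = -137/(-44) + 103/19 = -137*(-1/44) + 103*(1/19) = 137/44 + 103/19 = 7135/836 ≈ 8.5347)
u - l(4)*j = -34294 - 4*7135/836 = -34294 - 1*7135/209 = -34294 - 7135/209 = -7174581/209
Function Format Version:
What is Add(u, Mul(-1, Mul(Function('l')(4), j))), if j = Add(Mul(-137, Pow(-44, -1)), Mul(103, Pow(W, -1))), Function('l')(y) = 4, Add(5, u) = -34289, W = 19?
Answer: Rational(-7174581, 209) ≈ -34328.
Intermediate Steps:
u = -34294 (u = Add(-5, -34289) = -34294)
j = Rational(7135, 836) (j = Add(Mul(-137, Pow(-44, -1)), Mul(103, Pow(19, -1))) = Add(Mul(-137, Rational(-1, 44)), Mul(103, Rational(1, 19))) = Add(Rational(137, 44), Rational(103, 19)) = Rational(7135, 836) ≈ 8.5347)
Add(u, Mul(-1, Mul(Function('l')(4), j))) = Add(-34294, Mul(-1, Mul(4, Rational(7135, 836)))) = Add(-34294, Mul(-1, Rational(7135, 209))) = Add(-34294, Rational(-7135, 209)) = Rational(-7174581, 209)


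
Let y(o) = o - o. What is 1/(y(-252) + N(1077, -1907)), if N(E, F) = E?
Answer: 1/1077 ≈ 0.00092851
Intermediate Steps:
y(o) = 0
1/(y(-252) + N(1077, -1907)) = 1/(0 + 1077) = 1/1077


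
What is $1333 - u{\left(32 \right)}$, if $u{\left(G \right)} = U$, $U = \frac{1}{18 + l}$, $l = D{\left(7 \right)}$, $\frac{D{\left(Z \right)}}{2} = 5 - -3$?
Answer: $\frac{45321}{34} \approx 1333.0$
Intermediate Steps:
$D{\left(Z \right)} = 16$ ($D{\left(Z \right)} = 2 \left(5 - -3\right) = 2 \left(5 + 3\right) = 2 \cdot 8 = 16$)
$l = 16$
$U = \frac{1}{34}$ ($U = \frac{1}{18 + 16} = \frac{1}{34} \approx 0.029412$)
$u{\left(G \right)} = \frac{1}{34}$
$1333 - u{\left(32 \right)} = 1333 - \frac{1}{34} = \frac{45321}{34}$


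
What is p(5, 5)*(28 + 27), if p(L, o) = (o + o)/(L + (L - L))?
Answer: 110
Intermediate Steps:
p(L, o) = 2*o/L (p(L, o) = (2*o)/(L + 0) = (2*o)/L = 2*o/L)
p(5, 5)*(28 + 27) = (2*5/5)*(28 + 27) = (2*5*(⅕))*55 = 2*55 = 110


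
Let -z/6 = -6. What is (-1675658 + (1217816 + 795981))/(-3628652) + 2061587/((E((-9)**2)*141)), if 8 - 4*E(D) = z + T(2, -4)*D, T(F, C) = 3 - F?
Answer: -29928324021187/55768752588 ≈ -536.65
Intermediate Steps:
z = 36 (z = -6*(-6) = 36)
E(D) = -7 - D/4 (E(D) = 2 - (36 + (3 - 1*2)*D)/4 = 2 - (36 + (3 - 2)*D)/4 = 2 - (36 + 1*D)/4 = 2 - (36 + D)/4 = 2 + (-9 - D/4) = -7 - D/4)
(-1675658 + (1217816 + 795981))/(-3628652) + 2061587/((E((-9)**2)*141)) = (-1675658 + (1217816 + 795981))/(-3628652) + 2061587/(((-7 - 1/4*(-9)**2)*141)) = (-1675658 + 2013797)*(-1/3628652) + 2061587/(((-7 - 1/4*81)*141)) = 338139*(-1/3628652) + 2061587/(((-7 - 81/4)*141)) = -338139/3628652 + 2061587/((-109/4*141)) = -338139/3628652 + 2061587/(-15369/4) = -338139/3628652 + 2061587*(-4/15369) = -338139/3628652 - 8246348/15369 = -29928324021187/55768752588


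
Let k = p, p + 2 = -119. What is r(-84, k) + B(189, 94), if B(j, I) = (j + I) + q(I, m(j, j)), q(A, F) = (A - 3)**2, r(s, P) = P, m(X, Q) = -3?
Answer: 8443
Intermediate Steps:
p = -121 (p = -2 - 119 = -121)
k = -121
q(A, F) = (-3 + A)**2
B(j, I) = I + j + (-3 + I)**2 (B(j, I) = (j + I) + (-3 + I)**2 = (I + j) + (-3 + I)**2 = I + j + (-3 + I)**2)
r(-84, k) + B(189, 94) = -121 + (94 + 189 + (-3 + 94)**2) = -121 + (94 + 189 + 91**2) = -121 + (94 + 189 + 8281) = -121 + 8564 = 8443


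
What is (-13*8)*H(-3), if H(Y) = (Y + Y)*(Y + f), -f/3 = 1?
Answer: -3744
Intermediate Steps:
f = -3 (f = -3*1 = -3)
H(Y) = 2*Y*(-3 + Y) (H(Y) = (Y + Y)*(Y - 3) = (2*Y)*(-3 + Y) = 2*Y*(-3 + Y))
(-13*8)*H(-3) = (-13*8)*(2*(-3)*(-3 - 3)) = -208*(-3)*(-6) = -104*36 = -3744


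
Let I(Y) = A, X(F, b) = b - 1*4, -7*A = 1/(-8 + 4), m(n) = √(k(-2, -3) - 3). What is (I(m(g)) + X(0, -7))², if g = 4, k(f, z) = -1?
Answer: 94249/784 ≈ 120.22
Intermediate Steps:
m(n) = 2*I (m(n) = √(-1 - 3) = √(-4) = 2*I)
A = 1/28 (A = -1/(7*(-8 + 4)) = -⅐/(-4) = -⅐*(-¼) = 1/28 ≈ 0.035714)
X(F, b) = -4 + b (X(F, b) = b - 4 = -4 + b)
I(Y) = 1/28
(I(m(g)) + X(0, -7))² = (1/28 + (-4 - 7))² = (1/28 - 11)² = (-307/28)² = 94249/784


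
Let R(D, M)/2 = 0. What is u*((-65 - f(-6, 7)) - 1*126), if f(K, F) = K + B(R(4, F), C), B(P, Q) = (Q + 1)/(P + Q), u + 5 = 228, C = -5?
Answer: -207167/5 ≈ -41433.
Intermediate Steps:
u = 223 (u = -5 + 228 = 223)
R(D, M) = 0 (R(D, M) = 2*0 = 0)
B(P, Q) = (1 + Q)/(P + Q)
f(K, F) = ⅘ + K (f(K, F) = K + (1 - 5)/(0 - 5) = K - 4/(-5) = K - ⅕*(-4) = K + ⅘ = ⅘ + K)
u*((-65 - f(-6, 7)) - 1*126) = 223*((-65 - (⅘ - 6)) - 1*126) = 223*((-65 - 1*(-26/5)) - 126) = 223*((-65 + 26/5) - 126) = 223*(-299/5 - 126) = 223*(-929/5) = -207167/5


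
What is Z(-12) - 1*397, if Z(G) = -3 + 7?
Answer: -393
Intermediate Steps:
Z(G) = 4
Z(-12) - 1*397 = 4 - 1*397 = 4 - 397 = -393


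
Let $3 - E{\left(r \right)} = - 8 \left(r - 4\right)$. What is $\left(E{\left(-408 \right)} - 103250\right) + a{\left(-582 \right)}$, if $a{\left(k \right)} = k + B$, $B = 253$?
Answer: $-106872$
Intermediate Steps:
$a{\left(k \right)} = 253 + k$ ($a{\left(k \right)} = k + 253 = 253 + k$)
$E{\left(r \right)} = -29 + 8 r$ ($E{\left(r \right)} = 3 - - 8 \left(r - 4\right) = 3 - - 8 \left(-4 + r\right) = 3 - \left(32 - 8 r\right) = 3 + \left(-32 + 8 r\right) = -29 + 8 r$)
$\left(E{\left(-408 \right)} - 103250\right) + a{\left(-582 \right)} = \left(\left(-29 + 8 \left(-408\right)\right) - 103250\right) + \left(253 - 582\right) = \left(\left(-29 - 3264\right) - 103250\right) - 329 = \left(-3293 - 103250\right) - 329 = -106543 - 329 = -106872$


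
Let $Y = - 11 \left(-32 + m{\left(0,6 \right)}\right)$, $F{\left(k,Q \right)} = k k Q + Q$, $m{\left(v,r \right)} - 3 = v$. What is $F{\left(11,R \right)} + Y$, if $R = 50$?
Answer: $6419$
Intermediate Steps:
$m{\left(v,r \right)} = 3 + v$
$F{\left(k,Q \right)} = Q + Q k^{2}$ ($F{\left(k,Q \right)} = k^{2} Q + Q = Q k^{2} + Q = Q + Q k^{2}$)
$Y = 319$ ($Y = - 11 \left(-32 + \left(3 + 0\right)\right) = - 11 \left(-32 + 3\right) = \left(-11\right) \left(-29\right) = 319$)
$F{\left(11,R \right)} + Y = 50 \left(1 + 11^{2}\right) + 319 = 50 \left(1 + 121\right) + 319 = 50 \cdot 122 + 319 = 6100 + 319 = 6419$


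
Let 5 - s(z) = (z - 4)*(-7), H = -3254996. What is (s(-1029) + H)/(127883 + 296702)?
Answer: -3262222/424585 ≈ -7.6833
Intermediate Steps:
s(z) = -23 + 7*z (s(z) = 5 - (z - 4)*(-7) = 5 - (-4 + z)*(-7) = 5 - (28 - 7*z) = 5 + (-28 + 7*z) = -23 + 7*z)
(s(-1029) + H)/(127883 + 296702) = ((-23 + 7*(-1029)) - 3254996)/(127883 + 296702) = ((-23 - 7203) - 3254996)/424585 = (-7226 - 3254996)*(1/424585) = -3262222*1/424585 = -3262222/424585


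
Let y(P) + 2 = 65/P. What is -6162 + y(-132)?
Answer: -813713/132 ≈ -6164.5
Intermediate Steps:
y(P) = -2 + 65/P
-6162 + y(-132) = -6162 + (-2 + 65/(-132)) = -6162 + (-2 + 65*(-1/132)) = -6162 + (-2 - 65/132) = -6162 - 329/132 = -813713/132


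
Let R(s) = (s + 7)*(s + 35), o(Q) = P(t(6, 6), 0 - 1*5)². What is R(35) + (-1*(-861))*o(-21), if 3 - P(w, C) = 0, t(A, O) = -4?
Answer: 10689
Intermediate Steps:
P(w, C) = 3 (P(w, C) = 3 - 1*0 = 3 + 0 = 3)
o(Q) = 9 (o(Q) = 3² = 9)
R(s) = (7 + s)*(35 + s)
R(35) + (-1*(-861))*o(-21) = (245 + 35² + 42*35) - 1*(-861)*9 = (245 + 1225 + 1470) + 861*9 = 2940 + 7749 = 10689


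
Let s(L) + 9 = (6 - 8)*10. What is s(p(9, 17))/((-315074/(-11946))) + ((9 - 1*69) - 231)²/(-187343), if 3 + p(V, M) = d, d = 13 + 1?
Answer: -45791383128/29513454191 ≈ -1.5515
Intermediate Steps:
d = 14
p(V, M) = 11 (p(V, M) = -3 + 14 = 11)
s(L) = -29 (s(L) = -9 + (6 - 8)*10 = -9 - 2*10 = -9 - 20 = -29)
s(p(9, 17))/((-315074/(-11946))) + ((9 - 1*69) - 231)²/(-187343) = -29/((-315074/(-11946))) + ((9 - 1*69) - 231)²/(-187343) = -29/((-315074*(-1/11946))) + ((9 - 69) - 231)²*(-1/187343) = -29/157537/5973 + (-60 - 231)²*(-1/187343) = -29*5973/157537 + (-291)²*(-1/187343) = -173217/157537 + 84681*(-1/187343) = -173217/157537 - 84681/187343 = -45791383128/29513454191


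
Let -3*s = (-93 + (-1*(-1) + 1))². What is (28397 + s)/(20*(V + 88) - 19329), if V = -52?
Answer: -76910/55827 ≈ -1.3776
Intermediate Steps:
s = -8281/3 (s = -(-93 + (-1*(-1) + 1))²/3 = -(-93 + (1 + 1))²/3 = -(-93 + 2)²/3 = -⅓*(-91)² = -⅓*8281 = -8281/3 ≈ -2760.3)
(28397 + s)/(20*(V + 88) - 19329) = (28397 - 8281/3)/(20*(-52 + 88) - 19329) = 76910/(3*(20*36 - 19329)) = 76910/(3*(720 - 19329)) = (76910/3)/(-18609) = (76910/3)*(-1/18609) = -76910/55827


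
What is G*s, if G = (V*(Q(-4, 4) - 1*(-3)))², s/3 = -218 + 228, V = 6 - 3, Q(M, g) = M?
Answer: 270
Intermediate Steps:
V = 3
s = 30 (s = 3*(-218 + 228) = 3*10 = 30)
G = 9 (G = (3*(-4 - 1*(-3)))² = (3*(-4 + 3))² = (3*(-1))² = (-3)² = 9)
G*s = 9*30 = 270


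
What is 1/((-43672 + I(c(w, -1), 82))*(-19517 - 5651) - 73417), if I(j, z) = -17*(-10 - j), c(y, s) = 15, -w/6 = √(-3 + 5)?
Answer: 1/1088367079 ≈ 9.1881e-10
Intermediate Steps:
w = -6*√2 (w = -6*√(-3 + 5) = -6*√2 ≈ -8.4853)
I(j, z) = 170 + 17*j
1/((-43672 + I(c(w, -1), 82))*(-19517 - 5651) - 73417) = 1/((-43672 + (170 + 17*15))*(-19517 - 5651) - 73417) = 1/((-43672 + (170 + 255))*(-25168) - 73417) = 1/((-43672 + 425)*(-25168) - 73417) = 1/(-43247*(-25168) - 73417) = 1/(1088440496 - 73417) = 1/1088367079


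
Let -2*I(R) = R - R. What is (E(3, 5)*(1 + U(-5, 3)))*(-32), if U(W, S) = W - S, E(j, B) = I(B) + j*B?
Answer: 3360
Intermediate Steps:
I(R) = 0 (I(R) = -(R - R)/2 = -½*0 = 0)
E(j, B) = B*j (E(j, B) = 0 + j*B = 0 + B*j = B*j)
(E(3, 5)*(1 + U(-5, 3)))*(-32) = ((5*3)*(1 + (-5 - 1*3)))*(-32) = (15*(1 + (-5 - 3)))*(-32) = (15*(1 - 8))*(-32) = (15*(-7))*(-32) = -105*(-32) = 3360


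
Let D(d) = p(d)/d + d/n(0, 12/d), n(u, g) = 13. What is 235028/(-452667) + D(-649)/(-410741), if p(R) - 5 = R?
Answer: -814284284740933/1568682097635939 ≈ -0.51909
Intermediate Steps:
p(R) = 5 + R
D(d) = d/13 + (5 + d)/d (D(d) = (5 + d)/d + d/13 = d/13 + (5 + d)/d)
235028/(-452667) + D(-649)/(-410741) = 235028/(-452667) + (1 + 5/(-649) + (1/13)*(-649))/(-410741) = 235028*(-1/452667) + (1 + 5*(-1/649) - 649/13)*(-1/410741) = -235028/452667 + (1 - 5/649 - 649/13)*(-1/410741) = -235028/452667 - 412829/8437*(-1/410741) = -235028/452667 + 412829/3465421817 = -814284284740933/1568682097635939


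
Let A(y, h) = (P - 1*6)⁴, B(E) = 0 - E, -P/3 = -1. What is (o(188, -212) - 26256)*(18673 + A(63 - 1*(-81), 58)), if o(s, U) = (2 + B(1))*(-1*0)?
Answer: -492405024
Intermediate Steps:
P = 3 (P = -3*(-1) = 3)
B(E) = -E
A(y, h) = 81 (A(y, h) = (3 - 1*6)⁴ = (3 - 6)⁴ = (-3)⁴ = 81)
o(s, U) = 0 (o(s, U) = (2 - 1*1)*(-1*0) = (2 - 1)*0 = 1*0 = 0)
(o(188, -212) - 26256)*(18673 + A(63 - 1*(-81), 58)) = (0 - 26256)*(18673 + 81) = -26256*18754 = -492405024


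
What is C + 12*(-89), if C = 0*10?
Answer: -1068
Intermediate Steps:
C = 0
C + 12*(-89) = 0 + 12*(-89) = 0 - 1068 = -1068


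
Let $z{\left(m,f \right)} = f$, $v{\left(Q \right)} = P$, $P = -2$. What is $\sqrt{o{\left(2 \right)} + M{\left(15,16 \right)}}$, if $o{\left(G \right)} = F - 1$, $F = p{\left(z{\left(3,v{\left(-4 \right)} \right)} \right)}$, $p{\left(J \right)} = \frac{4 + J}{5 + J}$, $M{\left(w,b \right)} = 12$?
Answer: $\frac{\sqrt{105}}{3} \approx 3.4156$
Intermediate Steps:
$v{\left(Q \right)} = -2$
$p{\left(J \right)} = \frac{4 + J}{5 + J}$
$F = \frac{2}{3}$ ($F = \frac{4 - 2}{5 - 2} = \frac{1}{3} \cdot 2 = \frac{2}{3} \approx 0.66667$)
$o{\left(G \right)} = - \frac{1}{3}$ ($o{\left(G \right)} = \frac{2}{3} - 1 = - \frac{1}{3}$)
$\sqrt{o{\left(2 \right)} + M{\left(15,16 \right)}} = \sqrt{- \frac{1}{3} + 12} = \sqrt{\frac{35}{3}} = \frac{\sqrt{105}}{3}$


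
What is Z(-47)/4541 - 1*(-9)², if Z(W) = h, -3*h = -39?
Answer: -367808/4541 ≈ -80.997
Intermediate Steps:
h = 13 (h = -⅓*(-39) = 13)
Z(W) = 13
Z(-47)/4541 - 1*(-9)² = 13/4541 - 1*(-9)² = 13*(1/4541) - 1*81 = 13/4541 - 81 = -367808/4541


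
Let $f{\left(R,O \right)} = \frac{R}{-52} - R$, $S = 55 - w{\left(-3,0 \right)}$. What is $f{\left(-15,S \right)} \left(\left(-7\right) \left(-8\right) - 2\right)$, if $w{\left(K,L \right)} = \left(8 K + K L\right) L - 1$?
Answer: $\frac{21465}{26} \approx 825.58$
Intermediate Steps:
$w{\left(K,L \right)} = -1 + L \left(8 K + K L\right)$ ($w{\left(K,L \right)} = L \left(8 K + K L\right) - 1 = -1 + L \left(8 K + K L\right)$)
$S = 56$ ($S = 55 - \left(-1 - 3 \cdot 0^{2} + 8 \left(-3\right) 0\right) = 55 - \left(-1 - 0 + 0\right) = 55 - \left(-1 + 0 + 0\right) = 55 - -1 = 55 + 1 = 56$)
$f{\left(R,O \right)} = - \frac{53 R}{52}$ ($f{\left(R,O \right)} = R \left(- \frac{1}{52}\right) - R = - \frac{R}{52} - R = - \frac{53 R}{52}$)
$f{\left(-15,S \right)} \left(\left(-7\right) \left(-8\right) - 2\right) = \left(- \frac{53}{52}\right) \left(-15\right) \left(\left(-7\right) \left(-8\right) - 2\right) = \frac{795 \left(56 - 2\right)}{52} = \frac{795}{52} \cdot 54 = \frac{21465}{26}$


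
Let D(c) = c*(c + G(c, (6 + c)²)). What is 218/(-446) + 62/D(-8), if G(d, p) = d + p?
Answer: 1681/10704 ≈ 0.15704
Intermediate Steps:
D(c) = c*((6 + c)² + 2*c) (D(c) = c*(c + (c + (6 + c)²)) = c*((6 + c)² + 2*c))
218/(-446) + 62/D(-8) = 218/(-446) + 62/((-8*((6 - 8)² + 2*(-8)))) = 218*(-1/446) + 62/((-8*((-2)² - 16))) = -109/223 + 62/((-8*(4 - 16))) = -109/223 + 62/((-8*(-12))) = -109/223 + 62/96 = -109/223 + 62*(1/96) = -109/223 + 31/48 = 1681/10704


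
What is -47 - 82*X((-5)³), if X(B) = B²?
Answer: -1281297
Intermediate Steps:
-47 - 82*X((-5)³) = -47 - 82*((-5)³)² = -47 - 82*(-125)² = -47 - 82*15625 = -47 - 1281250 = -1281297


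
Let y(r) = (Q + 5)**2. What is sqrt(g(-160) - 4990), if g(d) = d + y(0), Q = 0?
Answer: 5*I*sqrt(205) ≈ 71.589*I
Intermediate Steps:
y(r) = 25 (y(r) = (0 + 5)**2 = 5**2 = 25)
g(d) = 25 + d (g(d) = d + 25 = 25 + d)
sqrt(g(-160) - 4990) = sqrt((25 - 160) - 4990) = sqrt(-135 - 4990) = sqrt(-5125) = 5*I*sqrt(205)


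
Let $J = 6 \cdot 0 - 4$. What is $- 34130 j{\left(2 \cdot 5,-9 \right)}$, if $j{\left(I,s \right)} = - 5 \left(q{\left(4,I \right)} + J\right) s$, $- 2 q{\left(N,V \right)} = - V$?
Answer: $-1535850$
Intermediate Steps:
$q{\left(N,V \right)} = \frac{V}{2}$ ($q{\left(N,V \right)} = - \frac{\left(-1\right) V}{2} = \frac{V}{2}$)
$J = -4$ ($J = 0 - 4 = -4$)
$j{\left(I,s \right)} = - s \left(-20 + \frac{5 I}{2}\right)$ ($j{\left(I,s \right)} = - 5 \left(\frac{I}{2} - 4\right) s = - 5 \left(-4 + \frac{I}{2}\right) s = - \left(-20 + \frac{5 I}{2}\right) s = - s \left(-20 + \frac{5 I}{2}\right)$)
$- 34130 j{\left(2 \cdot 5,-9 \right)} = - 34130 \cdot \frac{5}{2} \left(-9\right) \left(8 - 2 \cdot 5\right) = - 34130 \cdot \frac{5}{2} \left(-9\right) \left(8 - 10\right) = - 34130 \cdot \frac{5}{2} \left(-9\right) \left(-2\right) = \left(-34130\right) 45 = -1535850$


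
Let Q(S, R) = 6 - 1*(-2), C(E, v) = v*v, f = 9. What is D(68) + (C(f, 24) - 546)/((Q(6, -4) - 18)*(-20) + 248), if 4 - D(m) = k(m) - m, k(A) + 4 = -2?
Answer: 17487/224 ≈ 78.067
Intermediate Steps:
k(A) = -6 (k(A) = -4 - 2 = -6)
C(E, v) = v**2
Q(S, R) = 8 (Q(S, R) = 6 + 2 = 8)
D(m) = 10 + m (D(m) = 4 - (-6 - m) = 4 + (6 + m) = 10 + m)
D(68) + (C(f, 24) - 546)/((Q(6, -4) - 18)*(-20) + 248) = (10 + 68) + (24**2 - 546)/((8 - 18)*(-20) + 248) = 78 + (576 - 546)/(-10*(-20) + 248) = 78 + 30/(200 + 248) = 78 + 30/448 = 78 + 30*(1/448) = 78 + 15/224 = 17487/224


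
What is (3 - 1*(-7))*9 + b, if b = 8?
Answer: 98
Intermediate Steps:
(3 - 1*(-7))*9 + b = (3 - 1*(-7))*9 + 8 = (3 + 7)*9 + 8 = 10*9 + 8 = 90 + 8 = 98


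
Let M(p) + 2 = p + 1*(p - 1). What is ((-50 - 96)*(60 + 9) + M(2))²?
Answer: 101465329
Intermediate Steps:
M(p) = -3 + 2*p (M(p) = -2 + (p + 1*(p - 1)) = -2 + (p + 1*(-1 + p)) = -2 + (p + (-1 + p)) = -2 + (-1 + 2*p) = -3 + 2*p)
((-50 - 96)*(60 + 9) + M(2))² = ((-50 - 96)*(60 + 9) + (-3 + 2*2))² = (-146*69 + (-3 + 4))² = (-10074 + 1)² = (-10073)² = 101465329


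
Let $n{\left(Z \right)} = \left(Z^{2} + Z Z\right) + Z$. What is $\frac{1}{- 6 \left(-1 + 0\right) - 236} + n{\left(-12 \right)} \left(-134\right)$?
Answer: $- \frac{8506321}{230} \approx -36984.0$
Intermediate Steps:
$n{\left(Z \right)} = Z + 2 Z^{2}$ ($n{\left(Z \right)} = \left(Z^{2} + Z^{2}\right) + Z = 2 Z^{2} + Z = Z + 2 Z^{2}$)
$\frac{1}{- 6 \left(-1 + 0\right) - 236} + n{\left(-12 \right)} \left(-134\right) = \frac{1}{- 6 \left(-1 + 0\right) - 236} + - 12 \left(1 + 2 \left(-12\right)\right) \left(-134\right) = \frac{1}{\left(-6\right) \left(-1\right) - 236} + - 12 \left(1 - 24\right) \left(-134\right) = \frac{1}{6 - 236} + \left(-12\right) \left(-23\right) \left(-134\right) = \frac{1}{-230} + 276 \left(-134\right) = - \frac{1}{230} - 36984 = - \frac{8506321}{230}$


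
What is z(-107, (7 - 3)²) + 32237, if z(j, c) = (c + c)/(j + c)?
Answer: 2933535/91 ≈ 32237.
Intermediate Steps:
z(j, c) = 2*c/(c + j) (z(j, c) = (2*c)/(c + j) = 2*c/(c + j))
z(-107, (7 - 3)²) + 32237 = 2*(7 - 3)²/((7 - 3)² - 107) + 32237 = 2*4²/(4² - 107) + 32237 = 2*16/(16 - 107) + 32237 = 2*16/(-91) + 32237 = 2*16*(-1/91) + 32237 = -32/91 + 32237 = 2933535/91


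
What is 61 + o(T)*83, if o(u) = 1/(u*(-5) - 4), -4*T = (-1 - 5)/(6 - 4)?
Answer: 1559/31 ≈ 50.290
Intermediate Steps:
T = 3/4 (T = -(-1 - 5)/(4*(6 - 4)) = -(-3)/(2*2) = -1/4*(-3) = 3/4 ≈ 0.75000)
o(u) = 1/(-4 - 5*u) (o(u) = 1/(-5*u - 4) = 1/(-4 - 5*u))
61 + o(T)*83 = 61 - 1/(4 + 5*(3/4))*83 = 61 - 1/(4 + 15/4)*83 = 61 - 1/31/4*83 = 61 - 1*4/31*83 = 61 - 4/31*83 = 61 - 332/31 = 1559/31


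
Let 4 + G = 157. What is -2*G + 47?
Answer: -259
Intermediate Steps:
G = 153 (G = -4 + 157 = 153)
-2*G + 47 = -2*153 + 47 = -306 + 47 = -259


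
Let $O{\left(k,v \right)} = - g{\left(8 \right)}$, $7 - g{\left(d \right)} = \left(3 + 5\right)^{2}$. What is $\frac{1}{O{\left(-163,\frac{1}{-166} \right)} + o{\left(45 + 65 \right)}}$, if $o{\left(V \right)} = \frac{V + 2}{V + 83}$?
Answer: $\frac{193}{11113} \approx 0.017367$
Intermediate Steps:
$g{\left(d \right)} = -57$ ($g{\left(d \right)} = 7 - \left(3 + 5\right)^{2} = 7 - 8^{2} = 7 - 64 = -57$)
$O{\left(k,v \right)} = 57$ ($O{\left(k,v \right)} = \left(-1\right) \left(-57\right) = 57$)
$o{\left(V \right)} = \frac{2 + V}{83 + V}$
$\frac{1}{O{\left(-163,\frac{1}{-166} \right)} + o{\left(45 + 65 \right)}} = \frac{1}{57 + \frac{2 + \left(45 + 65\right)}{83 + \left(45 + 65\right)}} = \frac{1}{57 + \frac{2 + 110}{83 + 110}} = \frac{1}{57 + \frac{1}{193} \cdot 112} = \frac{1}{57 + \frac{112}{193}} = \frac{1}{\frac{11113}{193}} = \frac{193}{11113}$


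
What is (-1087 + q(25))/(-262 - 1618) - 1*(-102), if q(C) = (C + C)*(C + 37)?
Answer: 189747/1880 ≈ 100.93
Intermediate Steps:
q(C) = 2*C*(37 + C) (q(C) = (2*C)*(37 + C) = 2*C*(37 + C))
(-1087 + q(25))/(-262 - 1618) - 1*(-102) = (-1087 + 2*25*(37 + 25))/(-262 - 1618) - 1*(-102) = (-1087 + 2*25*62)/(-1880) + 102 = (-1087 + 3100)*(-1/1880) + 102 = 2013*(-1/1880) + 102 = -2013/1880 + 102 = 189747/1880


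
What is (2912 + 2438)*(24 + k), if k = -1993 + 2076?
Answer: 572450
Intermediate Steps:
k = 83
(2912 + 2438)*(24 + k) = (2912 + 2438)*(24 + 83) = 5350*107 = 572450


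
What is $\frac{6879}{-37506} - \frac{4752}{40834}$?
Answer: $- \frac{76520933}{255253334} \approx -0.29978$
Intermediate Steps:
$\frac{6879}{-37506} - \frac{4752}{40834} = 6879 \left(- \frac{1}{37506}\right) - \frac{2376}{20417} = - \frac{2293}{12502} - \frac{2376}{20417} = - \frac{76520933}{255253334}$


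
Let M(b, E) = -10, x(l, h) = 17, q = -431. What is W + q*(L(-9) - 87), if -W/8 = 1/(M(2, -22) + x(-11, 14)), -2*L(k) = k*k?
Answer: 769319/14 ≈ 54951.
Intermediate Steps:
L(k) = -k**2/2 (L(k) = -k*k/2 = -k**2/2)
W = -8/7 (W = -8/(-10 + 17) = -8/7 ≈ -1.1429)
W + q*(L(-9) - 87) = -8/7 - 431*(-1/2*(-9)**2 - 87) = -8/7 - 431*(-1/2*81 - 87) = -8/7 - 431*(-81/2 - 87) = -8/7 - 431*(-255/2) = -8/7 + 109905/2 = 769319/14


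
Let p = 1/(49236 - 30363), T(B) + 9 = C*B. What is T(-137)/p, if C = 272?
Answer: -703453329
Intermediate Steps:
T(B) = -9 + 272*B
p = 1/18873 ≈ 5.2986e-5
T(-137)/p = (-9 + 272*(-137))/(1/18873) = (-9 - 37264)*18873 = -37273*18873 = -703453329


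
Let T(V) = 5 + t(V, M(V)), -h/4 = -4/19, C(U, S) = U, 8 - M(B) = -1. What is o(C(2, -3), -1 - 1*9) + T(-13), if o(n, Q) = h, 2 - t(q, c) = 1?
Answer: 130/19 ≈ 6.8421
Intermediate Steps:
M(B) = 9 (M(B) = 8 - 1*(-1) = 8 + 1 = 9)
h = 16/19 (h = -(-16)/19 = -4*(-4/19) = 16/19 ≈ 0.84210)
t(q, c) = 1 (t(q, c) = 2 - 1*1 = 2 - 1 = 1)
T(V) = 6 (T(V) = 5 + 1 = 6)
o(n, Q) = 16/19
o(C(2, -3), -1 - 1*9) + T(-13) = 16/19 + 6 = 130/19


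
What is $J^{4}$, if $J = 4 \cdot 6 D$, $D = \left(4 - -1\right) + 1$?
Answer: $429981696$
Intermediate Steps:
$D = 6$ ($D = \left(4 + 1\right) + 1 = 5 + 1 = 6$)
$J = 144$ ($J = 4 \cdot 6 \cdot 6 = 24 \cdot 6 = 144$)
$J^{4} = 144^{4} = 429981696$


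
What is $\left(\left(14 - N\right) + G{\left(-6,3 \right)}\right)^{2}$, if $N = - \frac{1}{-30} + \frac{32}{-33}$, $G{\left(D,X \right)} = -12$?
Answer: $\frac{104329}{12100} \approx 8.6222$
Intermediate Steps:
$N = - \frac{103}{110}$ ($N = \left(-1\right) \left(- \frac{1}{30}\right) + 32 \left(- \frac{1}{33}\right) = \frac{1}{30} - \frac{32}{33} = - \frac{103}{110} \approx -0.93636$)
$\left(\left(14 - N\right) + G{\left(-6,3 \right)}\right)^{2} = \left(\left(14 - - \frac{103}{110}\right) - 12\right)^{2} = \left(\left(14 + \frac{103}{110}\right) - 12\right)^{2} = \left(\frac{1643}{110} - 12\right)^{2} = \left(\frac{323}{110}\right)^{2} = \frac{104329}{12100}$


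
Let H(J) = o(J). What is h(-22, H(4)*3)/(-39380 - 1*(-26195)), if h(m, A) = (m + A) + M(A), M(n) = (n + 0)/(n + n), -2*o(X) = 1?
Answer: 23/13185 ≈ 0.0017444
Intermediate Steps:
o(X) = -½ (o(X) = -½*1 = -½)
H(J) = -½
M(n) = ½ (M(n) = n/((2*n)) = n*(1/(2*n)) = ½)
h(m, A) = ½ + A + m (h(m, A) = (m + A) + ½ = (A + m) + ½ = ½ + A + m)
h(-22, H(4)*3)/(-39380 - 1*(-26195)) = (½ - ½*3 - 22)/(-39380 - 1*(-26195)) = (½ - 3/2 - 22)/(-39380 + 26195) = -23/(-13185) = -23*(-1/13185) = 23/13185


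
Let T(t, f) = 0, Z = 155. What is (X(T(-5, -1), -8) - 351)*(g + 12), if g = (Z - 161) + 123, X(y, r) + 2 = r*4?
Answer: -49665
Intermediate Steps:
X(y, r) = -2 + 4*r (X(y, r) = -2 + r*4 = -2 + 4*r)
g = 117 (g = (155 - 161) + 123 = -6 + 123 = 117)
(X(T(-5, -1), -8) - 351)*(g + 12) = ((-2 + 4*(-8)) - 351)*(117 + 12) = ((-2 - 32) - 351)*129 = (-34 - 351)*129 = -385*129 = -49665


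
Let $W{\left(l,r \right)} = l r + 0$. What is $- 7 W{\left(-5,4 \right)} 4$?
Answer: $560$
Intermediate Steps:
$W{\left(l,r \right)} = l r$
$- 7 W{\left(-5,4 \right)} 4 = - 7 \left(\left(-5\right) 4\right) 4 = \left(-7\right) \left(-20\right) 4 = 140 \cdot 4 = 560$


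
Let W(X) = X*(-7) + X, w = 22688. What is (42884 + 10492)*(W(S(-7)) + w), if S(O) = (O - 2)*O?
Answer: 1190818560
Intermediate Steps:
S(O) = O*(-2 + O) (S(O) = (-2 + O)*O = O*(-2 + O))
W(X) = -6*X (W(X) = -7*X + X = -6*X)
(42884 + 10492)*(W(S(-7)) + w) = (42884 + 10492)*(-(-42)*(-2 - 7) + 22688) = 53376*(-(-42)*(-9) + 22688) = 53376*(-6*63 + 22688) = 53376*(-378 + 22688) = 53376*22310 = 1190818560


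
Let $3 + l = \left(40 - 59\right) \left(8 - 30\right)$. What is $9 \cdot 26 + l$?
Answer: $649$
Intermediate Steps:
$l = 415$ ($l = -3 + \left(40 - 59\right) \left(8 - 30\right) = -3 - -418 = -3 + 418 = 415$)
$9 \cdot 26 + l = 9 \cdot 26 + 415 = 234 + 415 = 649$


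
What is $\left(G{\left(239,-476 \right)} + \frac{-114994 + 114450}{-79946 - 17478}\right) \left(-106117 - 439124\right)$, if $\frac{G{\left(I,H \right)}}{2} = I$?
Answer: $- \frac{1586965368816}{6089} \approx -2.6063 \cdot 10^{8}$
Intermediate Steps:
$G{\left(I,H \right)} = 2 I$
$\left(G{\left(239,-476 \right)} + \frac{-114994 + 114450}{-79946 - 17478}\right) \left(-106117 - 439124\right) = \left(2 \cdot 239 + \frac{-114994 + 114450}{-79946 - 17478}\right) \left(-106117 - 439124\right) = \left(478 - \frac{544}{-97424}\right) \left(-545241\right) = \left(478 - - \frac{34}{6089}\right) \left(-545241\right) = \left(478 + \frac{34}{6089}\right) \left(-545241\right) = \frac{2910576}{6089} \left(-545241\right) = - \frac{1586965368816}{6089}$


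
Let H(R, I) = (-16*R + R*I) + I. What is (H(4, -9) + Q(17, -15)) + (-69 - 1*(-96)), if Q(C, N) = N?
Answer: -97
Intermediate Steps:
H(R, I) = I - 16*R + I*R (H(R, I) = (-16*R + I*R) + I = I - 16*R + I*R)
(H(4, -9) + Q(17, -15)) + (-69 - 1*(-96)) = ((-9 - 16*4 - 9*4) - 15) + (-69 - 1*(-96)) = ((-9 - 64 - 36) - 15) + (-69 + 96) = (-109 - 15) + 27 = -124 + 27 = -97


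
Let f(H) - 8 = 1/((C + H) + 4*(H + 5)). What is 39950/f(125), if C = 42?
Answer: 27445650/5497 ≈ 4992.8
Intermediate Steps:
f(H) = 8 + 1/(62 + 5*H) (f(H) = 8 + 1/((42 + H) + 4*(H + 5)) = 8 + 1/((42 + H) + 4*(5 + H)) = 8 + 1/((42 + H) + (20 + 4*H)) = 8 + 1/(62 + 5*H))
39950/f(125) = 39950/(((497 + 40*125)/(62 + 5*125))) = 39950/(((497 + 5000)/(62 + 625))) = 39950/((5497/687)) = 39950/(((1/687)*5497)) = 39950/(5497/687) = 39950*(687/5497) = 27445650/5497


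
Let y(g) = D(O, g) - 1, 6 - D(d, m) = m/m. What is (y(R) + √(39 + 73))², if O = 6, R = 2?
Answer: 128 + 32*√7 ≈ 212.66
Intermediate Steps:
D(d, m) = 5 (D(d, m) = 6 - m/m = 6 - 1*1 = 6 - 1 = 5)
y(g) = 4 (y(g) = 5 - 1 = 4)
(y(R) + √(39 + 73))² = (4 + √(39 + 73))² = (4 + √112)² = (4 + 4*√7)²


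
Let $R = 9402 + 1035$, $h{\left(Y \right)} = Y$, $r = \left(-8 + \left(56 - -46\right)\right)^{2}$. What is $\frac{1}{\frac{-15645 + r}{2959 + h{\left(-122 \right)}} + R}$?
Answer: $\frac{2837}{29602960} \approx 9.5835 \cdot 10^{-5}$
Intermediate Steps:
$r = 8836$ ($r = \left(-8 + \left(56 + 46\right)\right)^{2} = \left(-8 + 102\right)^{2} = 94^{2} = 8836$)
$R = 10437$
$\frac{1}{\frac{-15645 + r}{2959 + h{\left(-122 \right)}} + R} = \frac{1}{\frac{-15645 + 8836}{2959 - 122} + 10437} = \frac{1}{- \frac{6809}{2837} + 10437} = \frac{1}{\frac{29602960}{2837}} = \frac{2837}{29602960}$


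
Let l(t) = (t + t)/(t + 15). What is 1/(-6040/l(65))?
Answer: -13/48320 ≈ -0.00026904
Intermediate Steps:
l(t) = 2*t/(15 + t) (l(t) = (2*t)/(15 + t) = 2*t/(15 + t))
1/(-6040/l(65)) = 1/(-6040/(2*65/(15 + 65))) = 1/(-6040/(2*65/80)) = 1/(-6040/(2*65*(1/80))) = 1/(-6040/13/8) = 1/(-6040*8/13) = 1/(-48320/13) = -13/48320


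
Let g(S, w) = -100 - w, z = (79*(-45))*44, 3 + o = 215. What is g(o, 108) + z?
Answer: -156628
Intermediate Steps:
o = 212 (o = -3 + 215 = 212)
z = -156420 (z = -3555*44 = -156420)
g(o, 108) + z = (-100 - 1*108) - 156420 = (-100 - 108) - 156420 = -208 - 156420 = -156628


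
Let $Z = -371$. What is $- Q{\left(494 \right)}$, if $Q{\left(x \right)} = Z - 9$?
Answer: $380$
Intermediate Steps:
$Q{\left(x \right)} = -380$ ($Q{\left(x \right)} = -371 - 9 = -380$)
$- Q{\left(494 \right)} = \left(-1\right) \left(-380\right) = 380$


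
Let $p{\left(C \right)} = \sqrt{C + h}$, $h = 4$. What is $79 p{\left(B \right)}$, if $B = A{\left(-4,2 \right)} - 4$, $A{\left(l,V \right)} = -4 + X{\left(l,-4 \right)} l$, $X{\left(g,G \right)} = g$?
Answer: $158 \sqrt{3} \approx 273.66$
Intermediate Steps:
$A{\left(l,V \right)} = -4 + l^{2}$ ($A{\left(l,V \right)} = -4 + l l = -4 + l^{2}$)
$B = 8$ ($B = \left(-4 + \left(-4\right)^{2}\right) - 4 = \left(-4 + 16\right) - 4 = 12 - 4 = 8$)
$p{\left(C \right)} = \sqrt{4 + C}$ ($p{\left(C \right)} = \sqrt{C + 4} = \sqrt{4 + C}$)
$79 p{\left(B \right)} = 79 \sqrt{4 + 8} = 79 \sqrt{12} = 79 \cdot 2 \sqrt{3} = 158 \sqrt{3}$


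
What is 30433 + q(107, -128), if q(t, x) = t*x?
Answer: 16737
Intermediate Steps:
30433 + q(107, -128) = 30433 + 107*(-128) = 30433 - 13696 = 16737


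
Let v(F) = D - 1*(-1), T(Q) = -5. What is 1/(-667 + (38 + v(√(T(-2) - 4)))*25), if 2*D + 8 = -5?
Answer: 2/291 ≈ 0.0068729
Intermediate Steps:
D = -13/2 (D = -4 + (½)*(-5) = -4 - 5/2 = -13/2 ≈ -6.5000)
v(F) = -11/2 (v(F) = -13/2 - 1*(-1) = -13/2 + 1 = -11/2)
1/(-667 + (38 + v(√(T(-2) - 4)))*25) = 1/(-667 + (38 - 11/2)*25) = 1/(-667 + (65/2)*25) = 1/(-667 + 1625/2) = 1/(291/2) = 2/291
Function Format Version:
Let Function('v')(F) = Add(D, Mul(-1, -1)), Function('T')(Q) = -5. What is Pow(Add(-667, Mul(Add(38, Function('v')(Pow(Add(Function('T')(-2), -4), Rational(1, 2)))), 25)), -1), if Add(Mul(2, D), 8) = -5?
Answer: Rational(2, 291) ≈ 0.0068729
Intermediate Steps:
D = Rational(-13, 2) (D = Add(-4, Mul(Rational(1, 2), -5)) = Add(-4, Rational(-5, 2)) = Rational(-13, 2) ≈ -6.5000)
Function('v')(F) = Rational(-11, 2) (Function('v')(F) = Add(Rational(-13, 2), Mul(-1, -1)) = Add(Rational(-13, 2), 1) = Rational(-11, 2))
Pow(Add(-667, Mul(Add(38, Function('v')(Pow(Add(Function('T')(-2), -4), Rational(1, 2)))), 25)), -1) = Pow(Add(-667, Mul(Add(38, Rational(-11, 2)), 25)), -1) = Pow(Add(-667, Mul(Rational(65, 2), 25)), -1) = Pow(Add(-667, Rational(1625, 2)), -1) = Pow(Rational(291, 2), -1) = Rational(2, 291)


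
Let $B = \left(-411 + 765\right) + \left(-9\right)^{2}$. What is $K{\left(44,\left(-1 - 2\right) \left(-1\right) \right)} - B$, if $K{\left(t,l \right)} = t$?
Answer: $-391$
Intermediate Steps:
$B = 435$ ($B = 354 + 81 = 435$)
$K{\left(44,\left(-1 - 2\right) \left(-1\right) \right)} - B = 44 - 435 = -391$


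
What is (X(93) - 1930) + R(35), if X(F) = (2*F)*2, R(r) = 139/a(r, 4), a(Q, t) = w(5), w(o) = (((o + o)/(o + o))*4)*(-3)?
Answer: -18835/12 ≈ -1569.6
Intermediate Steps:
w(o) = -12 (w(o) = (((2*o)/((2*o)))*4)*(-3) = (((2*o)*(1/(2*o)))*4)*(-3) = (1*4)*(-3) = 4*(-3) = -12)
a(Q, t) = -12
R(r) = -139/12 (R(r) = 139/(-12) = 139*(-1/12) = -139/12)
X(F) = 4*F
(X(93) - 1930) + R(35) = (4*93 - 1930) - 139/12 = (372 - 1930) - 139/12 = -1558 - 139/12 = -18835/12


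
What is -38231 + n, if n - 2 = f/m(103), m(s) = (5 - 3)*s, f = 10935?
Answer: -7864239/206 ≈ -38176.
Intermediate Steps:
m(s) = 2*s
n = 11347/206 (n = 2 + 10935/((2*103)) = 2 + 10935/206 = 11347/206 ≈ 55.083)
-38231 + n = -38231 + 11347/206 = -7864239/206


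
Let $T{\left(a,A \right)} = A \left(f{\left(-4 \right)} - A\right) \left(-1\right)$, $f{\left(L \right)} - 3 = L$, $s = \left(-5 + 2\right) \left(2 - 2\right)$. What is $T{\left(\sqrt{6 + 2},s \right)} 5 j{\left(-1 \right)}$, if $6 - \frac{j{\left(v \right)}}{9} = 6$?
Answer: $0$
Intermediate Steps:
$j{\left(v \right)} = 0$ ($j{\left(v \right)} = 54 - 54 = 0$)
$s = 0$ ($s = \left(-3\right) 0 = 0$)
$f{\left(L \right)} = 3 + L$
$T{\left(a,A \right)} = - A \left(-1 - A\right)$ ($T{\left(a,A \right)} = A \left(\left(3 - 4\right) - A\right) \left(-1\right) = A \left(-1 - A\right) \left(-1\right) = - A \left(-1 - A\right)$)
$T{\left(\sqrt{6 + 2},s \right)} 5 j{\left(-1 \right)} = 0 \left(1 + 0\right) 5 \cdot 0 = 0 \cdot 1 \cdot 5 \cdot 0 = 0 \cdot 5 \cdot 0 = 0 \cdot 0 = 0$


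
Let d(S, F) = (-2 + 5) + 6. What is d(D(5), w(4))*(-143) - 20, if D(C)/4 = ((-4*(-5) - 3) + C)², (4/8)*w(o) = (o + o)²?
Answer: -1307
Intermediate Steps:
w(o) = 8*o² (w(o) = 2*(o + o)² = 2*(2*o)² = 2*(4*o²) = 8*o²)
D(C) = 4*(17 + C)² (D(C) = 4*((-4*(-5) - 3) + C)² = 4*((20 - 3) + C)² = 4*(17 + C)²)
d(S, F) = 9 (d(S, F) = 3 + 6 = 9)
d(D(5), w(4))*(-143) - 20 = 9*(-143) - 20 = -1287 - 20 = -1307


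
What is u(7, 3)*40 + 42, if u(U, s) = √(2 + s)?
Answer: 42 + 40*√5 ≈ 131.44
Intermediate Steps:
u(7, 3)*40 + 42 = √(2 + 3)*40 + 42 = √5*40 + 42 = 40*√5 + 42 = 42 + 40*√5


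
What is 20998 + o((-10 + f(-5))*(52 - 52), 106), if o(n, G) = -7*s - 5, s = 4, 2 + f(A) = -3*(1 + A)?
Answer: 20965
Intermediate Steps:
f(A) = -5 - 3*A (f(A) = -2 - 3*(1 + A) = -2 + (-3 - 3*A) = -5 - 3*A)
o(n, G) = -33 (o(n, G) = -7*4 - 5 = -28 - 5 = -33)
20998 + o((-10 + f(-5))*(52 - 52), 106) = 20998 - 33 = 20965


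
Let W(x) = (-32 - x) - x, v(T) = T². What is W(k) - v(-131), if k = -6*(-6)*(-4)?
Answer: -16905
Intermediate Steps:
k = -144 (k = 36*(-4) = -144)
W(x) = -32 - 2*x
W(k) - v(-131) = (-32 - 2*(-144)) - 1*(-131)² = (-32 + 288) - 1*17161 = 256 - 17161 = -16905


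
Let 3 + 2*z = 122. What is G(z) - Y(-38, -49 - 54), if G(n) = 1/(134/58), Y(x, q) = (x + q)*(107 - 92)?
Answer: 141734/67 ≈ 2115.4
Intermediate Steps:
Y(x, q) = 15*q + 15*x (Y(x, q) = (q + x)*15 = 15*q + 15*x)
z = 119/2 (z = -3/2 + (½)*122 = -3/2 + 61 = 119/2 ≈ 59.500)
G(n) = 29/67 (G(n) = 1/(134*(1/58)) = 1/(67/29) = 29/67)
G(z) - Y(-38, -49 - 54) = 29/67 - (15*(-49 - 54) + 15*(-38)) = 29/67 - (15*(-103) - 570) = 29/67 - (-1545 - 570) = 29/67 - 1*(-2115) = 29/67 + 2115 = 141734/67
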